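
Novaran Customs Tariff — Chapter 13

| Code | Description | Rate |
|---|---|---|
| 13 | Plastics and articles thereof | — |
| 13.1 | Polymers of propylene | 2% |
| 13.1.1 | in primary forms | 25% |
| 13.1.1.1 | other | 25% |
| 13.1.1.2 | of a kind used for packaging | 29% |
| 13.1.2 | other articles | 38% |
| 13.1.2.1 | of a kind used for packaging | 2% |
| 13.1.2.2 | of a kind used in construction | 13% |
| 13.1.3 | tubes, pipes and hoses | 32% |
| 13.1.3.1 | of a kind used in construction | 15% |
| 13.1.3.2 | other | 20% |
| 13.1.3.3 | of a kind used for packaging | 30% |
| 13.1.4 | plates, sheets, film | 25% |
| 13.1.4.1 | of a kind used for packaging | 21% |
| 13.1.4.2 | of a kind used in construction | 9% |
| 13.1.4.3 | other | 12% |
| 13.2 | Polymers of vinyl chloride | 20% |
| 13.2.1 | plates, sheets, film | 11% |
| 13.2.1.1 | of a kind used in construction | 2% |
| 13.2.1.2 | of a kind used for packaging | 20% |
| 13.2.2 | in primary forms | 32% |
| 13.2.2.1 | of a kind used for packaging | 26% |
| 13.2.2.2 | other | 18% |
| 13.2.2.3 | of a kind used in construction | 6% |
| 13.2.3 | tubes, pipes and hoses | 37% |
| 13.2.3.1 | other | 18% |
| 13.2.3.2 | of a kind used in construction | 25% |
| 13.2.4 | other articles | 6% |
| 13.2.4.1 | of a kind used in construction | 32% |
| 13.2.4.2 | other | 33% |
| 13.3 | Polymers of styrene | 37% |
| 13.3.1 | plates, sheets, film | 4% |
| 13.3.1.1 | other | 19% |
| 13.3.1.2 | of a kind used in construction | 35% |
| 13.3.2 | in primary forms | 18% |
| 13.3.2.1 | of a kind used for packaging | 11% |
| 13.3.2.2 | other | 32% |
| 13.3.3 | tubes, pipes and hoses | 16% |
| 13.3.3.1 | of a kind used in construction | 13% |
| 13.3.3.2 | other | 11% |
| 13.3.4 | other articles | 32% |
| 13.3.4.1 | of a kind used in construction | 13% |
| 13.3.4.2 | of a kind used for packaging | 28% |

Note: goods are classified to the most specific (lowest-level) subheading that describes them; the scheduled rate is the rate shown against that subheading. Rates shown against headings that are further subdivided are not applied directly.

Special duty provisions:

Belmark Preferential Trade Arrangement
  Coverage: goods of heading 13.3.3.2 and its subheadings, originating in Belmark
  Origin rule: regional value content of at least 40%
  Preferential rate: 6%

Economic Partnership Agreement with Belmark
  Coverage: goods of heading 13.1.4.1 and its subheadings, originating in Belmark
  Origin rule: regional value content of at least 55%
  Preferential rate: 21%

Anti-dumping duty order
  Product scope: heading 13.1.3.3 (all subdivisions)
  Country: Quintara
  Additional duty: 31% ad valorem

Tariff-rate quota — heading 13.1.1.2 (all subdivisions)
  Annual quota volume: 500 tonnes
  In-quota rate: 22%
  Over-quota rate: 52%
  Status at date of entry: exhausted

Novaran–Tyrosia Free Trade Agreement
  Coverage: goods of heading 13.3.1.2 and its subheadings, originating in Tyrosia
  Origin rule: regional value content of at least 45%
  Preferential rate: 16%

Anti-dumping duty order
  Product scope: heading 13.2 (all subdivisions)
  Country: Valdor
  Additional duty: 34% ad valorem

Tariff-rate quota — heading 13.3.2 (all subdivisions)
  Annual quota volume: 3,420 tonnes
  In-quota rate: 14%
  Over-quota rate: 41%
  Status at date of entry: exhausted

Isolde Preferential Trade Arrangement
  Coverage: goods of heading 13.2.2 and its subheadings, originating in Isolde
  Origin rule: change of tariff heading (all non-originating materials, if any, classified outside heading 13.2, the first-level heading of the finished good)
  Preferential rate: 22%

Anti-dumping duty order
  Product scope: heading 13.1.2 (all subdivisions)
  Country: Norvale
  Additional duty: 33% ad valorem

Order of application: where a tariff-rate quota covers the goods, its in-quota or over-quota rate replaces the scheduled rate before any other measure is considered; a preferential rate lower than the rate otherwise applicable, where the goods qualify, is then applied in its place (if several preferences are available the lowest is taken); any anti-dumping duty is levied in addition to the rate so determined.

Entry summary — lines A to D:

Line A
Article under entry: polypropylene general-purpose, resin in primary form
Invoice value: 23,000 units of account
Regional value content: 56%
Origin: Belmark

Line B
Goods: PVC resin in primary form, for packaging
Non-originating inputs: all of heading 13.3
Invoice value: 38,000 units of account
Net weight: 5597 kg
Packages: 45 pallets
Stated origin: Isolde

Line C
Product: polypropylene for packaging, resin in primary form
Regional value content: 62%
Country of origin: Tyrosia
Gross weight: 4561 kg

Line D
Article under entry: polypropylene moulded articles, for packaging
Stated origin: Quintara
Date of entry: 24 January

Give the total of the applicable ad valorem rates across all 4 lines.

101%

Line A: polypropylene → 13.1; resin in primary form → 13.1.1; general-purpose → 13.1.1.1. Scheduled 25%. Belmark agreement on 13.3.3.2: 13.1.1.1 not covered; Belmark agreement on 13.1.4.1: 13.1.1.1 not covered. → 25%.
Line B: PVC → 13.2; resin in primary form → 13.2.2; for packaging → 13.2.2.1. Scheduled 26%. Isolde agreement on 13.2.2: CTH met → 22% available; preferential 22%. → 22%.
Line C: polypropylene → 13.1; resin in primary form → 13.1.1; for packaging → 13.1.1.2. Scheduled 29%. quota on 13.1.1.2 exhausted → over-quota 52%; Tyrosia agreement on 13.3.1.2: 13.1.1.2 not covered. → 52%.
Line D: polypropylene → 13.1; moulded articles → 13.1.2; for packaging → 13.1.2.1. Scheduled 2%. No special measure applies. → 2%.
Sum: 25% + 22% + 52% + 2% = 101%.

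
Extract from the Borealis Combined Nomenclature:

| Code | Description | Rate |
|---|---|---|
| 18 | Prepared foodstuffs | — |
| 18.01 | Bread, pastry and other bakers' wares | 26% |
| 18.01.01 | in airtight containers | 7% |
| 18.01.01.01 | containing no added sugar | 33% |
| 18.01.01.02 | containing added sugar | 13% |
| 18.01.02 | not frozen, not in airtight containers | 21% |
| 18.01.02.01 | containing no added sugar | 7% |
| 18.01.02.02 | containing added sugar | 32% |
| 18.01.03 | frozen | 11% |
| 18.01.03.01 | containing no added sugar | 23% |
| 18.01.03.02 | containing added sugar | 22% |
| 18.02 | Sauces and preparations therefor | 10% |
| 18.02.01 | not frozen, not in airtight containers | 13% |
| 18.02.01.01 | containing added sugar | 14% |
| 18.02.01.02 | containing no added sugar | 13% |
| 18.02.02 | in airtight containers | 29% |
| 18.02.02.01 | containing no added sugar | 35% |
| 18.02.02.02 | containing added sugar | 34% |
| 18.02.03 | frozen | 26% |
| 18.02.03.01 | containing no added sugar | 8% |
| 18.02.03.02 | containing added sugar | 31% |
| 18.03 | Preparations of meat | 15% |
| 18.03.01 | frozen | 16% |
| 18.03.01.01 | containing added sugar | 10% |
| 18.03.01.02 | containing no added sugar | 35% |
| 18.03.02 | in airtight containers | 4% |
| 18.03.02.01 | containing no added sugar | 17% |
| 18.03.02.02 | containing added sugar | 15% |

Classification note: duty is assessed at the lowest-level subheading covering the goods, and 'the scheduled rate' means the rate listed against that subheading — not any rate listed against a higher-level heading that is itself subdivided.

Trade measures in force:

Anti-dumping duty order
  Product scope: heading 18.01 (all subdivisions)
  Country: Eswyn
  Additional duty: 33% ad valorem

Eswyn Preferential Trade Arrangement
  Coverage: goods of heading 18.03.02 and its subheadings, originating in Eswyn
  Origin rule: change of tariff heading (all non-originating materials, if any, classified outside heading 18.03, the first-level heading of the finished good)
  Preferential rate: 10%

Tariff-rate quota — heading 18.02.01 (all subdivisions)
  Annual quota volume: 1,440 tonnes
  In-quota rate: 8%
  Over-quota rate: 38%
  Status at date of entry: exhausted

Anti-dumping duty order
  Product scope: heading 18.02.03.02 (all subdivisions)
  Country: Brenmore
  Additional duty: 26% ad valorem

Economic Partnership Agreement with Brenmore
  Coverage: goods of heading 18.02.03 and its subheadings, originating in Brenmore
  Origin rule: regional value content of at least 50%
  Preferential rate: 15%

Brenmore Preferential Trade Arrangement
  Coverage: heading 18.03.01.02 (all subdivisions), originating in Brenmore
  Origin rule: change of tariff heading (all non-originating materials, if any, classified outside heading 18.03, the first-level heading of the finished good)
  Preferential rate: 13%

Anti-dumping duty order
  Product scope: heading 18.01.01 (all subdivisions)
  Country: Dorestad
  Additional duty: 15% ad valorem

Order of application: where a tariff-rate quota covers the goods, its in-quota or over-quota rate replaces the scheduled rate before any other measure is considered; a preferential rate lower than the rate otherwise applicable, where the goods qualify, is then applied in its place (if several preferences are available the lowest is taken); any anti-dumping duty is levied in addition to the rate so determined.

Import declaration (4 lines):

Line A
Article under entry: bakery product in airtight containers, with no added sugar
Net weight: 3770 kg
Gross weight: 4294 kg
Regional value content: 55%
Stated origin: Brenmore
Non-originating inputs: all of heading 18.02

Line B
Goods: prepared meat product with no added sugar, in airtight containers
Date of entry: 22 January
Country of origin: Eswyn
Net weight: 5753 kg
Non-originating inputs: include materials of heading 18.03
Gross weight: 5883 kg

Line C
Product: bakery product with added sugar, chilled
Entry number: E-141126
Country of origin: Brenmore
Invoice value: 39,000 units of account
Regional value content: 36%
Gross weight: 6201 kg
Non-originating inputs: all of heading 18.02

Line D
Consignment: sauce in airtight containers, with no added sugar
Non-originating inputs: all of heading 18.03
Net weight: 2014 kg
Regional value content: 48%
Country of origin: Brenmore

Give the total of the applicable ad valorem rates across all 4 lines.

Line A: bakery product → 18.01; in airtight containers → 18.01.01; with no added sugar → 18.01.01.01. Scheduled 33%. Brenmore agreement on 18.02.03: 18.01.01.01 not covered; Brenmore agreement on 18.03.01.02: 18.01.01.01 not covered. → 33%.
Line B: prepared meat product → 18.03; in airtight containers → 18.03.02; with no added sugar → 18.03.02.01. Scheduled 17%. Eswyn agreement on 18.03.02: CTH not met. → 17%.
Line C: bakery product → 18.01; chilled → 18.01.02; with added sugar → 18.01.02.02. Scheduled 32%. Brenmore agreement on 18.02.03: 18.01.02.02 not covered; Brenmore agreement on 18.03.01.02: 18.01.02.02 not covered. → 32%.
Line D: sauce → 18.02; in airtight containers → 18.02.02; with no added sugar → 18.02.02.01. Scheduled 35%. Brenmore agreement on 18.02.03: 18.02.02.01 not covered; Brenmore agreement on 18.03.01.02: 18.02.02.01 not covered. → 35%.
Sum: 33% + 17% + 32% + 35% = 117%.

117%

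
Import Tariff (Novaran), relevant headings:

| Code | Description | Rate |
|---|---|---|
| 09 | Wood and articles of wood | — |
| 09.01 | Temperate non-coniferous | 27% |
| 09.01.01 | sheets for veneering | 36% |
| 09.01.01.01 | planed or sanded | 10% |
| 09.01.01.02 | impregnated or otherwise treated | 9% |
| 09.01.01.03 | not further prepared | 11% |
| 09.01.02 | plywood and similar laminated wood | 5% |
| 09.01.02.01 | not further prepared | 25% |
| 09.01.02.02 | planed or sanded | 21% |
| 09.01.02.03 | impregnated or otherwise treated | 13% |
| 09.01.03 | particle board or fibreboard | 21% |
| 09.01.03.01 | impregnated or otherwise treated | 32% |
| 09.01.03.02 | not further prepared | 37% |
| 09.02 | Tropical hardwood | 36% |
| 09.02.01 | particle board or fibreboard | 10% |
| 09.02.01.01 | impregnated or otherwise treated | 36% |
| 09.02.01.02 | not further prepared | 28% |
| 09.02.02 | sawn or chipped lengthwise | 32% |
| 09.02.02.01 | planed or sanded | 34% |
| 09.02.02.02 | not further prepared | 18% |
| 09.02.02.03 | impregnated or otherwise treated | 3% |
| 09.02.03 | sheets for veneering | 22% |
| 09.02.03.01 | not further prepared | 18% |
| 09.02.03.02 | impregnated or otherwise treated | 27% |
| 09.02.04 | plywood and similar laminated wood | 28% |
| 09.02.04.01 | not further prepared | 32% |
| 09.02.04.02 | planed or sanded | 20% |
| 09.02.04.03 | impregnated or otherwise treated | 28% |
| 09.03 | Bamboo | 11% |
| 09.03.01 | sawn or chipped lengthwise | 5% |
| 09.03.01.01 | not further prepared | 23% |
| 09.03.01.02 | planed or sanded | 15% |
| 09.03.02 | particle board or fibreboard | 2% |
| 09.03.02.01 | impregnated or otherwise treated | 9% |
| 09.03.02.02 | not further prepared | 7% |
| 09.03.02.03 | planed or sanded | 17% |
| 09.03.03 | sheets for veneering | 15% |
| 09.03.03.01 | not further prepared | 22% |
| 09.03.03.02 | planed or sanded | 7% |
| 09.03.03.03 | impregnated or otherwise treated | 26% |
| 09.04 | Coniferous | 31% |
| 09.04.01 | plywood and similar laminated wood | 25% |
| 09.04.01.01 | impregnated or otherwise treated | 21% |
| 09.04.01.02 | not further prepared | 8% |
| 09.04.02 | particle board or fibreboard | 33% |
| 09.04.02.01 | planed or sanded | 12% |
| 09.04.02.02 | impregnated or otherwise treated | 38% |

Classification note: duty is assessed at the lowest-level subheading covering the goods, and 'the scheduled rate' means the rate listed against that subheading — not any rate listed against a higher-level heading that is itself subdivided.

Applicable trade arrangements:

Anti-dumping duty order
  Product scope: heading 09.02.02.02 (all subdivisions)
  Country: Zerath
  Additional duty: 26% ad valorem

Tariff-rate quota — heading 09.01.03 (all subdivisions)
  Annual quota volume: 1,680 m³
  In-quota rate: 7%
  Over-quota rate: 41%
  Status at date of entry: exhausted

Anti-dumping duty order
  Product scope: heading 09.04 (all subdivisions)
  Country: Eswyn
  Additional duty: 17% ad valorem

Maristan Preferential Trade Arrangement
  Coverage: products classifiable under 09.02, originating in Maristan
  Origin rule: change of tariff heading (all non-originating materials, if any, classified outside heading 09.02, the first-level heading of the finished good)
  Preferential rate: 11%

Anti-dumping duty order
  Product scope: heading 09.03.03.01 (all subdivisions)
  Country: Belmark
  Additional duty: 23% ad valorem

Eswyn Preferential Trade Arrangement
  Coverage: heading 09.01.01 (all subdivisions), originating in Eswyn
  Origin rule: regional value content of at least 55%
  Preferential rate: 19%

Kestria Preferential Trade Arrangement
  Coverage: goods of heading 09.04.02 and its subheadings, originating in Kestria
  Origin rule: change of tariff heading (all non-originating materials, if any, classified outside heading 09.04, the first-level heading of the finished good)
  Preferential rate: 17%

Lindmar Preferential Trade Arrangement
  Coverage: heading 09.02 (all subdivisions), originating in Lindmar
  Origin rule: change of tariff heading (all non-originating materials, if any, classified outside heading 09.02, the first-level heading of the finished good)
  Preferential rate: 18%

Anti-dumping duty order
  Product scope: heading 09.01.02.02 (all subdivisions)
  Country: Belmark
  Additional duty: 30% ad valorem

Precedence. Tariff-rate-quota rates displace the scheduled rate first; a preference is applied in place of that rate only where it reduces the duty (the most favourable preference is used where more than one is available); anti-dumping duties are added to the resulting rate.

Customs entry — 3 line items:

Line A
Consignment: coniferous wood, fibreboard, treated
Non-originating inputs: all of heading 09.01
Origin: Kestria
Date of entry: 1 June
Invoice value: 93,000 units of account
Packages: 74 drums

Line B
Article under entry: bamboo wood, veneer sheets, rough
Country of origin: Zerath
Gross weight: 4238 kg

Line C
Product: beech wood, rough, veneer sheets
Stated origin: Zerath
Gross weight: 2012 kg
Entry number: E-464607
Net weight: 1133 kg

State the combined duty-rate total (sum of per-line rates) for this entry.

Line A: coniferous → 09.04; fibreboard → 09.04.02; treated → 09.04.02.02. Scheduled 38%. Kestria agreement on 09.04.02: CTH met → 17% available; preferential 17%. → 17%.
Line B: bamboo → 09.03; veneer sheets → 09.03.03; rough → 09.03.03.01. Scheduled 22%. No special measure applies. → 22%.
Line C: beech → 09.01; veneer sheets → 09.01.01; rough → 09.01.01.03. Scheduled 11%. No special measure applies. → 11%.
Sum: 17% + 22% + 11% = 50%.

50%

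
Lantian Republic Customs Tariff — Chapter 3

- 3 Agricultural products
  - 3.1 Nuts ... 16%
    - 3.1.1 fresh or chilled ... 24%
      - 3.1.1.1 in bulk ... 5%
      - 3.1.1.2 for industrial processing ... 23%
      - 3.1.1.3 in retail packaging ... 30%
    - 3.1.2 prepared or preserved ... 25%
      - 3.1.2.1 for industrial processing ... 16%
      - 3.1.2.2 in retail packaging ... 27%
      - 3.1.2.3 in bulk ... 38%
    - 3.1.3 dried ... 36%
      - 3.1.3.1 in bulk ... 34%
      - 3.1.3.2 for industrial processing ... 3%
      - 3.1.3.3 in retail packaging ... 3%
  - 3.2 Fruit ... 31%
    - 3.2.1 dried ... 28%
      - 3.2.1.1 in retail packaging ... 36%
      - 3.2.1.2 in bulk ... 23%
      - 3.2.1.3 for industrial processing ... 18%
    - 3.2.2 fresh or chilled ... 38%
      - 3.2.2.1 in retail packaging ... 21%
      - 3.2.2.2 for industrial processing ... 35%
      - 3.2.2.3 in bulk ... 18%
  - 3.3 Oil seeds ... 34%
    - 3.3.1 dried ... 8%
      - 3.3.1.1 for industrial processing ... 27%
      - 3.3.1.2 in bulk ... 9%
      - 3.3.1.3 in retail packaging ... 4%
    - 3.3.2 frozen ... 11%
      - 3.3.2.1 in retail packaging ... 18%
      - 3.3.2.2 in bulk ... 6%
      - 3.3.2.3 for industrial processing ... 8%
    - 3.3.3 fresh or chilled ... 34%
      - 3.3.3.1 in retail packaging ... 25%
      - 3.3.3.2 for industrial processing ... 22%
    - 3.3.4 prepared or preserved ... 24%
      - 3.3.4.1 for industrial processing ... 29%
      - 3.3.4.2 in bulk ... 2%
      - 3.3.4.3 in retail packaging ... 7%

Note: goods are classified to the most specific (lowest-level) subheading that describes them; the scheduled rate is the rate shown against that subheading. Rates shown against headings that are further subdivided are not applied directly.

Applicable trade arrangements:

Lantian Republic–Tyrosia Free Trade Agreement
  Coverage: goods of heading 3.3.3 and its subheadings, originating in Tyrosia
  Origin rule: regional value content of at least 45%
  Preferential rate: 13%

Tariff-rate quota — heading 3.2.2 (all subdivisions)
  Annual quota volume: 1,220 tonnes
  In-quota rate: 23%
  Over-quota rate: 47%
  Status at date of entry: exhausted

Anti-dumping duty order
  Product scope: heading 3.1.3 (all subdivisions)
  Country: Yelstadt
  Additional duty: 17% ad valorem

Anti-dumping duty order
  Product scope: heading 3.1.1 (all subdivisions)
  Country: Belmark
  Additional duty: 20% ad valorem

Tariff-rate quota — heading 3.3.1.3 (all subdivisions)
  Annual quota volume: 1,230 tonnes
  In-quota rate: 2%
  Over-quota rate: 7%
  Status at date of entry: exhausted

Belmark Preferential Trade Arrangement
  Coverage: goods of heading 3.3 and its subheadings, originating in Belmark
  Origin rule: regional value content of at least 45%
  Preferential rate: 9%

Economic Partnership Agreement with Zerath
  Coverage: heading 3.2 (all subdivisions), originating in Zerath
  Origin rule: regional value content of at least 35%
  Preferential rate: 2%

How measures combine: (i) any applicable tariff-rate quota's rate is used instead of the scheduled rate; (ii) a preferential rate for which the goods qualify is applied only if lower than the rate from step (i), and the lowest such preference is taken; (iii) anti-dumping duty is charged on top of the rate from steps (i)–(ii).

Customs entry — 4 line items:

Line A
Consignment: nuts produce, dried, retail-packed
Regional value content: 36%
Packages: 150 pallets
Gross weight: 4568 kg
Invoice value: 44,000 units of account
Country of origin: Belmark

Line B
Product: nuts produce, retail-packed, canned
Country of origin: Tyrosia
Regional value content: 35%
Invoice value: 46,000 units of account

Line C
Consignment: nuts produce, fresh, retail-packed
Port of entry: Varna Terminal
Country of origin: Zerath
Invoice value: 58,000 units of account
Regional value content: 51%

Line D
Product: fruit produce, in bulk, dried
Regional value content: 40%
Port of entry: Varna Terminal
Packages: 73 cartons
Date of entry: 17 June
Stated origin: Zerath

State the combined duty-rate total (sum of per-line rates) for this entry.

Line A: nuts → 3.1; dried → 3.1.3; retail-packed → 3.1.3.3. Scheduled 3%. Belmark agreement on 3.3: 3.1.3.3 not covered. → 3%.
Line B: nuts → 3.1; canned → 3.1.2; retail-packed → 3.1.2.2. Scheduled 27%. Tyrosia agreement on 3.3.3: 3.1.2.2 not covered. → 27%.
Line C: nuts → 3.1; fresh → 3.1.1; retail-packed → 3.1.1.3. Scheduled 30%. Zerath agreement on 3.2: 3.1.1.3 not covered. → 30%.
Line D: fruit → 3.2; dried → 3.2.1; in bulk → 3.2.1.2. Scheduled 23%. Zerath agreement on 3.2: RVC ≥ 35% → 2% available; preferential 2%. → 2%.
Sum: 3% + 27% + 30% + 2% = 62%.

62%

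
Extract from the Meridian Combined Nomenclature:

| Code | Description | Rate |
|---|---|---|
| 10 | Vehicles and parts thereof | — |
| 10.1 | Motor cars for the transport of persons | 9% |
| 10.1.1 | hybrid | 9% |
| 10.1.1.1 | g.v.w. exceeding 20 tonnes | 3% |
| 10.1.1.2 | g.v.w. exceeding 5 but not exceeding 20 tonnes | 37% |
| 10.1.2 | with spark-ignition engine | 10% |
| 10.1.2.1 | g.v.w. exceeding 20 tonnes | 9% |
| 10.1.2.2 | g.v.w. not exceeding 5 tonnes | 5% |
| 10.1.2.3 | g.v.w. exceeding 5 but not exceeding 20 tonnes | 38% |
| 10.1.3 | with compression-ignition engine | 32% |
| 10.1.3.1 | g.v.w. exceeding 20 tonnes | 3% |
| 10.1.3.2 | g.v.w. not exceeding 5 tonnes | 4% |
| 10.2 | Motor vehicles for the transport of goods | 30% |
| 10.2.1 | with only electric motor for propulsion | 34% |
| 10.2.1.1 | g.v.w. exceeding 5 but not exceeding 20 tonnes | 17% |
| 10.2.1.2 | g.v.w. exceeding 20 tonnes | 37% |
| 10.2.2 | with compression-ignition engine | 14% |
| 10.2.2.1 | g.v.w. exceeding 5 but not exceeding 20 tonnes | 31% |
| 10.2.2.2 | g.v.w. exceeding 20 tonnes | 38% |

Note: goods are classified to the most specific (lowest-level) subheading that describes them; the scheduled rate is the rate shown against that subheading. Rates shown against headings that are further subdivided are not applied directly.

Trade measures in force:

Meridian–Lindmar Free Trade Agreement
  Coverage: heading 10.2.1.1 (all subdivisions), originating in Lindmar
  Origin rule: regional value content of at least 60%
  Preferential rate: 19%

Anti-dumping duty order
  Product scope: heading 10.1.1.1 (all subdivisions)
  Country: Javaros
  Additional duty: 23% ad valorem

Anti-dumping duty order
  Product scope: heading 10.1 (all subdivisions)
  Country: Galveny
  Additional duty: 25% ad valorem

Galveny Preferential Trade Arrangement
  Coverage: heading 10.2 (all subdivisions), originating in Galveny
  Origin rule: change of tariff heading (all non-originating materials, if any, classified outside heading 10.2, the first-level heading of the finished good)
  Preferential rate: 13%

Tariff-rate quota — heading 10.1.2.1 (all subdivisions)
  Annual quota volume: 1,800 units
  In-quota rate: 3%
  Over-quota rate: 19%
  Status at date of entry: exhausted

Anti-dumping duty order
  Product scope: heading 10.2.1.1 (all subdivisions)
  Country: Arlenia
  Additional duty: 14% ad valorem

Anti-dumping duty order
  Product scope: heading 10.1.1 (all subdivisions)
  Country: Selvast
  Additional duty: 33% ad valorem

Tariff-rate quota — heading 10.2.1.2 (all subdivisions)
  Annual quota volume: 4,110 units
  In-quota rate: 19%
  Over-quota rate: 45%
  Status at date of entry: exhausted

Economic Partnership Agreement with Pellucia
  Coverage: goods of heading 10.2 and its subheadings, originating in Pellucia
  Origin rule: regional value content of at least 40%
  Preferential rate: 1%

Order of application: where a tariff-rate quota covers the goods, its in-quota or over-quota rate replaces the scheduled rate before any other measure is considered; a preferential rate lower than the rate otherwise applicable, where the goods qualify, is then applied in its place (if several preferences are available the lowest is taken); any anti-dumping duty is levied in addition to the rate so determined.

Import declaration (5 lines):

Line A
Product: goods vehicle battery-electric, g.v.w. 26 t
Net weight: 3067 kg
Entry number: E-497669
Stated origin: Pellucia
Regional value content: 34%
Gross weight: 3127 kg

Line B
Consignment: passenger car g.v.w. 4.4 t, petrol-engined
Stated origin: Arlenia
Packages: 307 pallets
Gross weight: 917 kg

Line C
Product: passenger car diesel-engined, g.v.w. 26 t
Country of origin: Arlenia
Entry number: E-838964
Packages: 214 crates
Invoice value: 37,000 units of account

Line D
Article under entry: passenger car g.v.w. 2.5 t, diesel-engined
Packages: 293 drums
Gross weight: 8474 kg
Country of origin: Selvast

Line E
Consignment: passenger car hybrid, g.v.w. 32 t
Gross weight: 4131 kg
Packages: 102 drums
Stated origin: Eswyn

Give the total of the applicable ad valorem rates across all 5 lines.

60%

Line A: goods vehicle → 10.2; battery-electric → 10.2.1; g.v.w. 26 t → 10.2.1.2. Scheduled 37%. quota on 10.2.1.2 exhausted → over-quota 45%; Pellucia agreement on 10.2: RVC < 40%. → 45%.
Line B: passenger car → 10.1; petrol-engined → 10.1.2; g.v.w. 4.4 t → 10.1.2.2. Scheduled 5%. No special measure applies. → 5%.
Line C: passenger car → 10.1; diesel-engined → 10.1.3; g.v.w. 26 t → 10.1.3.1. Scheduled 3%. No special measure applies. → 3%.
Line D: passenger car → 10.1; diesel-engined → 10.1.3; g.v.w. 2.5 t → 10.1.3.2. Scheduled 4%. No special measure applies. → 4%.
Line E: passenger car → 10.1; hybrid → 10.1.1; g.v.w. 32 t → 10.1.1.1. Scheduled 3%. No special measure applies. → 3%.
Sum: 45% + 5% + 3% + 4% + 3% = 60%.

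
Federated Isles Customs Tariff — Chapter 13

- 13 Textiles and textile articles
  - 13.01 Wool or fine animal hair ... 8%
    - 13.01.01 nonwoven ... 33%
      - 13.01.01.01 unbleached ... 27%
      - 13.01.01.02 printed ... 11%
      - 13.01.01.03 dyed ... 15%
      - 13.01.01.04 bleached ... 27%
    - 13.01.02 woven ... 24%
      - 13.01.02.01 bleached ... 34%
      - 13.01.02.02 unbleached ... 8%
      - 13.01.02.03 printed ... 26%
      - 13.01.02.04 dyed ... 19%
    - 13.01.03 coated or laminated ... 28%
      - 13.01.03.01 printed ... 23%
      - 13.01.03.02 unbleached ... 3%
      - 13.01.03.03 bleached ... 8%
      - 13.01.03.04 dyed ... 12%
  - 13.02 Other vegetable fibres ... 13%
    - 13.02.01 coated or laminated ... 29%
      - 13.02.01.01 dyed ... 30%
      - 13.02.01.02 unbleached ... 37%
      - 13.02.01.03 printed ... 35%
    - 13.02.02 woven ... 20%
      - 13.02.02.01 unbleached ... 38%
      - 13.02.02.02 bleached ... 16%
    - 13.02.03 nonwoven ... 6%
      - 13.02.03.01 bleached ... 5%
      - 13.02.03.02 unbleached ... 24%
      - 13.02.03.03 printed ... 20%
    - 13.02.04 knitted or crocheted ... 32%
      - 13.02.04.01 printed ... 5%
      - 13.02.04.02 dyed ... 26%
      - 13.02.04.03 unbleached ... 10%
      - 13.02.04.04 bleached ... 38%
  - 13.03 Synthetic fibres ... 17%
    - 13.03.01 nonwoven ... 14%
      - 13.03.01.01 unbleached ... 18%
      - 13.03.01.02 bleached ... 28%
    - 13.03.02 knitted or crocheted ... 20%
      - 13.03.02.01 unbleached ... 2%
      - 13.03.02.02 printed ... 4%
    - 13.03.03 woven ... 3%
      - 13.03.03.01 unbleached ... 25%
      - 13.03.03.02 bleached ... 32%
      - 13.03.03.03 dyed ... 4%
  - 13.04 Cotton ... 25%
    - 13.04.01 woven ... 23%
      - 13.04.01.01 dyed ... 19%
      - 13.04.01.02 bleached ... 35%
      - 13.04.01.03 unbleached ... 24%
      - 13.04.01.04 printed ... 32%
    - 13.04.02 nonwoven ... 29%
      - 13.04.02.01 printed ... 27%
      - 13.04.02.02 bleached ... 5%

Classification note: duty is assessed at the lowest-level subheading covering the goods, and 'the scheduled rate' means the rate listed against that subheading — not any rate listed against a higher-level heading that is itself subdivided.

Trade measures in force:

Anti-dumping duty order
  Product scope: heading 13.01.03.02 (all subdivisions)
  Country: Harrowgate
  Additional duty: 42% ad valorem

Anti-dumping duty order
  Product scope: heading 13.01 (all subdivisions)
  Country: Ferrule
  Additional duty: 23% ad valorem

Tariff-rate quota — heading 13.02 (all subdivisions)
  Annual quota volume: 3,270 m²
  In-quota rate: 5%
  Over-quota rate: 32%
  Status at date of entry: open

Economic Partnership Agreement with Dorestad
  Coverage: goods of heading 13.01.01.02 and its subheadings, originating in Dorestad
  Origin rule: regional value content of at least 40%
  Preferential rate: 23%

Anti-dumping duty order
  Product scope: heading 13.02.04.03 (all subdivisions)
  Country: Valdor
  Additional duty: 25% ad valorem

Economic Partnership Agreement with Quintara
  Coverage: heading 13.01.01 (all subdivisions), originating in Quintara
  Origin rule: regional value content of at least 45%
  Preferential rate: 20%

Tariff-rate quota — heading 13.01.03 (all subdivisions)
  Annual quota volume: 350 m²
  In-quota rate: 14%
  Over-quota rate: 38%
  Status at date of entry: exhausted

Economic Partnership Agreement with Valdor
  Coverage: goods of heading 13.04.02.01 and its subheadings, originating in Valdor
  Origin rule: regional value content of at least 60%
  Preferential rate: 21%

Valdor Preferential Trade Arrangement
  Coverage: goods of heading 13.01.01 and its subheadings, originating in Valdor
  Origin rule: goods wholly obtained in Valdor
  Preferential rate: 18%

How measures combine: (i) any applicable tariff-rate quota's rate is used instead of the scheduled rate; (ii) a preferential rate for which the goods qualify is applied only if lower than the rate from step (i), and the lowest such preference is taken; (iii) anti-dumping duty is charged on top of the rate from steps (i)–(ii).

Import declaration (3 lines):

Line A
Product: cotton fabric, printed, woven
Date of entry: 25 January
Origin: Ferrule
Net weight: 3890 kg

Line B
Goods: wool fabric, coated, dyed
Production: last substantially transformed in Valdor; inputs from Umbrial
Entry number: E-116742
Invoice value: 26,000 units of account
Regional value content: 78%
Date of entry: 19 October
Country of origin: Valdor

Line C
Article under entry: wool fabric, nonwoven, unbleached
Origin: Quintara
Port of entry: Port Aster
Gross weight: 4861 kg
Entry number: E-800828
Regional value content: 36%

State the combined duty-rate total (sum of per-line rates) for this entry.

97%

Line A: cotton → 13.04; woven → 13.04.01; printed → 13.04.01.04. Scheduled 32%. No special measure applies. → 32%.
Line B: wool → 13.01; coated → 13.01.03; dyed → 13.01.03.04. Scheduled 12%. quota on 13.01.03 exhausted → over-quota 38%; Valdor agreement on 13.04.02.01: 13.01.03.04 not covered; Valdor agreement on 13.01.01: 13.01.03.04 not covered. → 38%.
Line C: wool → 13.01; nonwoven → 13.01.01; unbleached → 13.01.01.01. Scheduled 27%. Quintara agreement on 13.01.01: RVC < 45%. → 27%.
Sum: 32% + 38% + 27% = 97%.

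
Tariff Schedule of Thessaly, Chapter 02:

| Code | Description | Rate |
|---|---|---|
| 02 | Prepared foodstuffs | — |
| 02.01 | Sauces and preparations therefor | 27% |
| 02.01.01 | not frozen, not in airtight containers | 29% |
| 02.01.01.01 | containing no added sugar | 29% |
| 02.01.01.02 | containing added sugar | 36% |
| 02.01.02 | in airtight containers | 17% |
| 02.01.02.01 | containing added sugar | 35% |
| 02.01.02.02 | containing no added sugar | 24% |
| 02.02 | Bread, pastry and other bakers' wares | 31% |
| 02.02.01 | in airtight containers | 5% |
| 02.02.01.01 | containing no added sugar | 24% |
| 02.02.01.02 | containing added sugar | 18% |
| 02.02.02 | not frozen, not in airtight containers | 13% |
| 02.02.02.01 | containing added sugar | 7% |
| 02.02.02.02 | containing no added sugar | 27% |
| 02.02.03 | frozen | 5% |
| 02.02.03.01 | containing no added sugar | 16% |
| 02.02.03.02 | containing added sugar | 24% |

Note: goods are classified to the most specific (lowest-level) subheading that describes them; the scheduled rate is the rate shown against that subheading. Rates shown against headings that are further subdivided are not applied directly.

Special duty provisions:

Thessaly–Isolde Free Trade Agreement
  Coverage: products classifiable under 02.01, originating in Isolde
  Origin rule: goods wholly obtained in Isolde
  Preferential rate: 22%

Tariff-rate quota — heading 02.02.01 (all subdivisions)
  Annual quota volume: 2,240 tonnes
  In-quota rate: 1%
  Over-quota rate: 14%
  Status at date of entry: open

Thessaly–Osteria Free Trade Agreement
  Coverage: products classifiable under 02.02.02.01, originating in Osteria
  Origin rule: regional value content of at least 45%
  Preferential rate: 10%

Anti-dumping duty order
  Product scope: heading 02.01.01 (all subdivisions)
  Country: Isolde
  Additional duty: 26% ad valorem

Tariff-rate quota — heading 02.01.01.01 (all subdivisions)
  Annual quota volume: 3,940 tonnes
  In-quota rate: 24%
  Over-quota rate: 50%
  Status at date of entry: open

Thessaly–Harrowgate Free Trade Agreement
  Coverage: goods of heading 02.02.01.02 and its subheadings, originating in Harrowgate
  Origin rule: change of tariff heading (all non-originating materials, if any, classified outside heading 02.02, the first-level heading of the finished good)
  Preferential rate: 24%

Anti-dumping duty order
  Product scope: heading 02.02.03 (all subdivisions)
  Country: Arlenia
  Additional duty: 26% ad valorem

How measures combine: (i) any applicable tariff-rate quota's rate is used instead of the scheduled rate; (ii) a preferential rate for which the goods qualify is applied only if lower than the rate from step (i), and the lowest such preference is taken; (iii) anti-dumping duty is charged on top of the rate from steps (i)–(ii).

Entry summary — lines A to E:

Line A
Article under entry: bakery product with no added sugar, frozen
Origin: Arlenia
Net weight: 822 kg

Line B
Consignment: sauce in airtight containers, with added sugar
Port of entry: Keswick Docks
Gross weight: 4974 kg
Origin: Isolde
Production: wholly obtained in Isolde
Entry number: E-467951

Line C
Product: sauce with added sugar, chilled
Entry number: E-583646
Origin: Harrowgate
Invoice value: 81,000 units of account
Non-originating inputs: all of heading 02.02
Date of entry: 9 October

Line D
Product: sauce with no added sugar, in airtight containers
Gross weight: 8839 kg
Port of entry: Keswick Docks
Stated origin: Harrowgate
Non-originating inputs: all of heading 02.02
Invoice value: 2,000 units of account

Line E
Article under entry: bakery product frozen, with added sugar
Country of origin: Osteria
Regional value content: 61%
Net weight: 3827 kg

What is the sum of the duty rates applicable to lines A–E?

Line A: bakery product → 02.02; frozen → 02.02.03; with no added sugar → 02.02.03.01. Scheduled 16%. anti-dumping (Arlenia, 02.02.03): +26%; total 16% + 26% = 42%. → 42%.
Line B: sauce → 02.01; in airtight containers → 02.01.02; with added sugar → 02.01.02.01. Scheduled 35%. Isolde agreement on 02.01: wholly obtained → 22% available; preferential 22%. → 22%.
Line C: sauce → 02.01; chilled → 02.01.01; with added sugar → 02.01.01.02. Scheduled 36%. Harrowgate agreement on 02.02.01.02: 02.01.01.02 not covered. → 36%.
Line D: sauce → 02.01; in airtight containers → 02.01.02; with no added sugar → 02.01.02.02. Scheduled 24%. Harrowgate agreement on 02.02.01.02: 02.01.02.02 not covered. → 24%.
Line E: bakery product → 02.02; frozen → 02.02.03; with added sugar → 02.02.03.02. Scheduled 24%. Osteria agreement on 02.02.02.01: 02.02.03.02 not covered. → 24%.
Sum: 42% + 22% + 36% + 24% + 24% = 148%.

148%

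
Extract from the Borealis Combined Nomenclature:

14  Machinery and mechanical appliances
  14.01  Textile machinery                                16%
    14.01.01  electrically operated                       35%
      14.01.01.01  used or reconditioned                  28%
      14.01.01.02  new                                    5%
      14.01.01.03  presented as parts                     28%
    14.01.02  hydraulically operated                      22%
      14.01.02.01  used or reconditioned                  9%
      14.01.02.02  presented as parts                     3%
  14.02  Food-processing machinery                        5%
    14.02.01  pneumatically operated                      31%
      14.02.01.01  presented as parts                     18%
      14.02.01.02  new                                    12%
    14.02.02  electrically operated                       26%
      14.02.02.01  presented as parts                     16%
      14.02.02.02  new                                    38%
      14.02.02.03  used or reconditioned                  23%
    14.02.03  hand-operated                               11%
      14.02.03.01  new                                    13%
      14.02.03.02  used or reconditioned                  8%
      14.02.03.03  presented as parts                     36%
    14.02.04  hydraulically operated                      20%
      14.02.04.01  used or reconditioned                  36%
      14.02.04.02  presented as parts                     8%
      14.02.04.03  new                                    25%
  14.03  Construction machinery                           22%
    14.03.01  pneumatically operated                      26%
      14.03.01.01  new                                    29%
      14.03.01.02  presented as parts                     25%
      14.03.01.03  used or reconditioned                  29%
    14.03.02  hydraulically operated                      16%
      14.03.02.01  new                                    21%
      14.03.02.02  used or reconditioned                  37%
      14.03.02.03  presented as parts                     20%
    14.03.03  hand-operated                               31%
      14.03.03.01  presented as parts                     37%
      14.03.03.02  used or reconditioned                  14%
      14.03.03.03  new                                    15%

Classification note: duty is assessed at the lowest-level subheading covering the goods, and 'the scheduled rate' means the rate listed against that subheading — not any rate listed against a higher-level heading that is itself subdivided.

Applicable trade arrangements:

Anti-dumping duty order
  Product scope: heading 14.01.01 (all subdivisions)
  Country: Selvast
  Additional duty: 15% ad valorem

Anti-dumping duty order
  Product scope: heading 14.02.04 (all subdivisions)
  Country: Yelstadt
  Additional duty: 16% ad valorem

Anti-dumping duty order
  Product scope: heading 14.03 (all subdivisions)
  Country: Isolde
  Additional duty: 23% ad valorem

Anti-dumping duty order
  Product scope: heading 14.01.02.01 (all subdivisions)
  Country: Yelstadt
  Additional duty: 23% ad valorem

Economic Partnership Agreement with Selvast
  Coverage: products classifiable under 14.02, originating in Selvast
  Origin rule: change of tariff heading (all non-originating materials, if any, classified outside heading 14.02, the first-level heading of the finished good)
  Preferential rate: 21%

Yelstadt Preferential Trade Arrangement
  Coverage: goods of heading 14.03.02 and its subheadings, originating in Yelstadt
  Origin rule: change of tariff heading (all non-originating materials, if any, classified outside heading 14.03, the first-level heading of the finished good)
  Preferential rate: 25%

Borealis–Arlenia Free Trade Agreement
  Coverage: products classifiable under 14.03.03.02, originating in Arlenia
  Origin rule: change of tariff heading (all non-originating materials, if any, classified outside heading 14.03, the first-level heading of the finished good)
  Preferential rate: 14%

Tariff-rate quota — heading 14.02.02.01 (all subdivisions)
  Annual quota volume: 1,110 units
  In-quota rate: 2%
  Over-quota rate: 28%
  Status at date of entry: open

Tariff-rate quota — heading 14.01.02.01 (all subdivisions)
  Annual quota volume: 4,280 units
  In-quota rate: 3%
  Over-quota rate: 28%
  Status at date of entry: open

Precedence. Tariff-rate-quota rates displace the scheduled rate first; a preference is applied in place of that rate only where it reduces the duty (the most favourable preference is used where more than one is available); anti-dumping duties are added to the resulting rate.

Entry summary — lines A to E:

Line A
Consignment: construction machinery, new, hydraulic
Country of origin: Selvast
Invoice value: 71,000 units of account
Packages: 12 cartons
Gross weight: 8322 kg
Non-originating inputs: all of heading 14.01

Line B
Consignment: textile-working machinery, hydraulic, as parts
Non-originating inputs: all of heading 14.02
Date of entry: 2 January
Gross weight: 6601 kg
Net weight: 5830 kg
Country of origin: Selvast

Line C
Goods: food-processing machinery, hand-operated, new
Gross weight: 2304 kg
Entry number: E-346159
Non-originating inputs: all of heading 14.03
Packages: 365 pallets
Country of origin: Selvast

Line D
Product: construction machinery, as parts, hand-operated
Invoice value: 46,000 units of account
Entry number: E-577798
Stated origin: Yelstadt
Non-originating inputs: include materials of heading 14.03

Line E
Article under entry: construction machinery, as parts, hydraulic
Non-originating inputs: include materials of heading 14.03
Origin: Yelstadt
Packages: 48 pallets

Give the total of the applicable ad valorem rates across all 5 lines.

94%

Line A: construction → 14.03; hydraulic → 14.03.02; new → 14.03.02.01. Scheduled 21%. Selvast agreement on 14.02: 14.03.02.01 not covered. → 21%.
Line B: textile-working → 14.01; hydraulic → 14.01.02; as parts → 14.01.02.02. Scheduled 3%. Selvast agreement on 14.02: 14.01.02.02 not covered. → 3%.
Line C: food-processing → 14.02; hand-operated → 14.02.03; new → 14.02.03.01. Scheduled 13%. Selvast agreement on 14.02: CTH met → 21% available; preference 21% not lower than 13% → no reduction. → 13%.
Line D: construction → 14.03; hand-operated → 14.03.03; as parts → 14.03.03.01. Scheduled 37%. Yelstadt agreement on 14.03.02: 14.03.03.01 not covered. → 37%.
Line E: construction → 14.03; hydraulic → 14.03.02; as parts → 14.03.02.03. Scheduled 20%. Yelstadt agreement on 14.03.02: CTH not met. → 20%.
Sum: 21% + 3% + 13% + 37% + 20% = 94%.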